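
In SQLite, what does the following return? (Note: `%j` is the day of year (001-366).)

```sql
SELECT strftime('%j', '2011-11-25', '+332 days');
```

296

First apply '+332 days': 2011-11-25 → 2012-10-22.
Day-of-year for 2012-10-22: days since 2012-01-01 inclusive = 296, zero-padded to 296.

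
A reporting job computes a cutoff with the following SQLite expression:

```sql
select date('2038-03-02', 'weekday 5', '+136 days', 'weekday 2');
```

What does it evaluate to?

2038-07-20

`weekday 5` advances to the next Friday; 2038-03-02 is a Tuesday, so it moves forward to 2038-03-05.
Applying '+136 days' to 2038-03-05: counting 136 days forward gives 2038-07-19.
`weekday 2` advances to the next Tuesday; 2038-07-19 is a Monday, so it moves forward to 2038-07-20.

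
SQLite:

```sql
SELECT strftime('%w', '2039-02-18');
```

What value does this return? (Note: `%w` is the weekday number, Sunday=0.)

5

2039-02-18 is a Friday; with Sunday=0 that is 5.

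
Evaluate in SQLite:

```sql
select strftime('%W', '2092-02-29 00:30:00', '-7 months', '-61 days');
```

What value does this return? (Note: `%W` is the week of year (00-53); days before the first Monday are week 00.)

First apply '-7 months', '-61 days': 2092-02-29 00:30:00 → 2091-05-29 00:30:00.
2091-05-29 is a Tuesday. SQLite's %W counts Mondays since the year started; the result is 22.

22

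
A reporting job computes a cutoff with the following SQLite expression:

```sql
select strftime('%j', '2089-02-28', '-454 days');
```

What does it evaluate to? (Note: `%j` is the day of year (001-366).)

First apply '-454 days': 2089-02-28 → 2087-12-02.
Day-of-year for 2087-12-02: days since 2087-01-01 inclusive = 336, zero-padded to 336.

336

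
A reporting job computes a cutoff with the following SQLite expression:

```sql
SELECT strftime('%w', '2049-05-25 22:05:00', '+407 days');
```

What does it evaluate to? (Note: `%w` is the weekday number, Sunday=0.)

First apply '+407 days': 2049-05-25 22:05:00 → 2050-07-06 22:05:00.
2050-07-06 is a Wednesday; with Sunday=0 that is 3.

3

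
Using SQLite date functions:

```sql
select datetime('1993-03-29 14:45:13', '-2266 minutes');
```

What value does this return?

1993-03-28 00:59:13

2266 minutes = 37h 46m; -2266 minutes from 1993-03-29 14:45:13 is 1993-03-28 00:59:13 (crosses midnight).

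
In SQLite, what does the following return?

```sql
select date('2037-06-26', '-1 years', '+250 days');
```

Adding -1 year to 2037-06-26 gives 2036-06-26.
Applying '+250 days' to 2036-06-26: counting 250 days forward gives 2037-03-03.

2037-03-03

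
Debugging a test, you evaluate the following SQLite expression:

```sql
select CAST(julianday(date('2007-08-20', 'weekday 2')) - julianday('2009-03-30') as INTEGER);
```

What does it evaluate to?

-587

`weekday 2` advances to the next Tuesday; 2007-08-20 is a Monday, so it moves forward to 2007-08-21.
10 days remain in August 2007 after the 21st (31 − 21).
Full months from September 2007 through February 2009 contribute their day counts.
Then 30 days into March 2009.
Total: 10 + 30 + 31 + 30 + 31 + 31 + 29 + 31 + 30 + 31 + 30 + 31 + 31 + 30 + 31 + 30 + 31 + 31 + 28 + 30 = 587.
The subtraction is earlier − later, so the result is −587 → -587.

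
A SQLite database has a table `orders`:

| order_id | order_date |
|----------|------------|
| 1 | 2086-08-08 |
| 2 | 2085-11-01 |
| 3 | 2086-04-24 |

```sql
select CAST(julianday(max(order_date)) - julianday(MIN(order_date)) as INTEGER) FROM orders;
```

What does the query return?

MIN = 2085-11-01, MAX = 2086-08-08.
29 days remain in November 2085 after the 1st (30 − 1).
Full months from December 2085 through July 2086 contribute their day counts.
Then 8 days into August 2086.
Total: 29 + 31 + 31 + 28 + 31 + 30 + 31 + 30 + 31 + 8 = 280.

280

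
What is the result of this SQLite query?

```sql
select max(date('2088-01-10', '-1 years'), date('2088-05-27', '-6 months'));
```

2087-11-27

date('2088-01-10', '-1 years') → 2087-01-10.
date('2088-05-27', '-6 months') → 2087-11-27.
Later of the two is 2087-11-27.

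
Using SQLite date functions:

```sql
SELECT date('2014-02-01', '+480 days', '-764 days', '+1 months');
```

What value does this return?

Applying '+480 days' to 2014-02-01: counting 480 days forward gives 2015-05-27.
Applying '-764 days' to 2015-05-27: counting 764 days back gives 2013-04-23.
Adding +1 month to 2013-04-23 gives 2013-05-23.

2013-05-23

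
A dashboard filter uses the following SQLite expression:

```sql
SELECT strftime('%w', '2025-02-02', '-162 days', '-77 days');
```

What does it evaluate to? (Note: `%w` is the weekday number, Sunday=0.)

First apply '-162 days', '-77 days': 2025-02-02 → 2024-06-08.
2024-06-08 is a Saturday; with Sunday=0 that is 6.

6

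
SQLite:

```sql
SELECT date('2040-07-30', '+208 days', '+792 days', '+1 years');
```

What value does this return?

Applying '+208 days' to 2040-07-30: counting 208 days forward gives 2041-02-23.
Applying '+792 days' to 2041-02-23: counting 792 days forward gives 2043-04-26.
Adding +1 year to 2043-04-26 gives 2044-04-26.

2044-04-26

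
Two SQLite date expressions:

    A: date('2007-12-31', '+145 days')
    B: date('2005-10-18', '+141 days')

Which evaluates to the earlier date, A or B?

A = 2008-05-24.
B = 2006-03-08.
B is earlier.

B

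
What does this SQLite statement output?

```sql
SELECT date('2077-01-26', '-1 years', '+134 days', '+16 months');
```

2077-10-08

Adding -1 year to 2077-01-26 gives 2076-01-26.
Applying '+134 days' to 2076-01-26: counting 134 days forward gives 2076-06-08.
Adding +16 months to 2076-06-08 gives 2077-10-08.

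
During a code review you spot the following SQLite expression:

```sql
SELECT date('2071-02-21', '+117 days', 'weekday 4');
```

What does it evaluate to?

Applying '+117 days' to 2071-02-21: counting 117 days forward gives 2071-06-18.
`weekday 4` advances to the next Thursday; 2071-06-18 is already a Thursday, so it stays at 2071-06-18.

2071-06-18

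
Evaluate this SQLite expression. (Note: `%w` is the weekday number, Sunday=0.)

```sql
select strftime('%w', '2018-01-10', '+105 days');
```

3

First apply '+105 days': 2018-01-10 → 2018-04-25.
2018-04-25 is a Wednesday; with Sunday=0 that is 3.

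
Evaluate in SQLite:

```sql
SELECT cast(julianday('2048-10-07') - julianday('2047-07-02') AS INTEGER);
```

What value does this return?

29 days remain in July 2047 after the 2nd (31 − 2).
Full months from August 2047 through September 2048 contribute their day counts.
Then 7 days into October 2048.
Total: 29 + 31 + 30 + 31 + 30 + 31 + 31 + 29 + 31 + 30 + 31 + 30 + 31 + 31 + 30 + 7 = 463.

463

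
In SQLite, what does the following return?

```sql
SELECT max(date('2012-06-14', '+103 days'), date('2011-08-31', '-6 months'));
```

2012-09-25

date('2012-06-14', '+103 days') → 2012-09-25.
date('2011-08-31', '-6 months') → 2011-03-03.
Later of the two is 2012-09-25.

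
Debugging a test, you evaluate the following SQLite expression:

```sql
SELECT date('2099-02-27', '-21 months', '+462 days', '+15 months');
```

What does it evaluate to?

2099-12-01

Adding -21 months to 2099-02-27 gives 2097-05-27.
Applying '+462 days' to 2097-05-27: counting 462 days forward gives 2098-09-01.
Adding +15 months to 2098-09-01 gives 2099-12-01.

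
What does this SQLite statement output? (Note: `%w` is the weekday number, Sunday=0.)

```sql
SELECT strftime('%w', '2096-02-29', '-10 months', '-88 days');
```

1

First apply '-10 months', '-88 days': 2096-02-29 → 2095-01-31.
2095-01-31 is a Monday; with Sunday=0 that is 1.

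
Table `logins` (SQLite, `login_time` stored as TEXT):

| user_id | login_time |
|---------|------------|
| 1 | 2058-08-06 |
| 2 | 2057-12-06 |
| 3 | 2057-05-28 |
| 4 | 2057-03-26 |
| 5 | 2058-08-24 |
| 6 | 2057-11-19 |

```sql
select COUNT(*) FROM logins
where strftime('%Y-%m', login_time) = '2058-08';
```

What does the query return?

2

Rows with year-month 2058-08: 2058-08-06, 2058-08-24 → 2.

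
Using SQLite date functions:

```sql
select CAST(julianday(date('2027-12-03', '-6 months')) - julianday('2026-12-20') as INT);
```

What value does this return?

Adding -6 months to 2027-12-03 gives 2027-06-03.
11 days remain in December 2026 after the 20th (31 − 20).
January 2027: 31 days.
February 2027: 28 days.
March 2027: 31 days.
April 2027: 30 days.
May 2027: 31 days.
Then 3 days into June 2027.
Total: 11 + 31 + 28 + 31 + 30 + 31 + 3 = 165.

165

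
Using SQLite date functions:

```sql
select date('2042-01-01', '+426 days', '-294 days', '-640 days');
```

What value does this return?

Applying '+426 days' to 2042-01-01: counting 426 days forward gives 2043-03-03.
Applying '-294 days' to 2043-03-03: counting 294 days back gives 2042-05-13.
Applying '-640 days' to 2042-05-13: counting 640 days back gives 2040-08-11.

2040-08-11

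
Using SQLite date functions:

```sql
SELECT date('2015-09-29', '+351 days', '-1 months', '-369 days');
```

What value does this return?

2015-08-11

Applying '+351 days' to 2015-09-29: counting 351 days forward gives 2016-09-14.
Adding -1 month to 2016-09-14 gives 2016-08-14.
Applying '-369 days' to 2016-08-14: counting 369 days back gives 2015-08-11.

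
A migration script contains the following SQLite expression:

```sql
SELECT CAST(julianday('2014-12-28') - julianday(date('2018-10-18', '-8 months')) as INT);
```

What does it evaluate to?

Adding -8 months to 2018-10-18 gives 2018-02-18.
3 days remain in December 2014 after the 28th (31 − 28).
Full months from January 2015 through January 2018 contribute their day counts.
Then 18 days into February 2018.
Total: 3 + 31 + 28 + 31 + 30 + 31 + 30 + 31 + 31 + 30 + 31 + 30 + 31 + 31 + 29 + 31 + 30 + 31 + 30 + 31 + 31 + 30 + 31 + 30 + 31 + 31 + 28 + 31 + 30 + 31 + 30 + 31 + 31 + 30 + 31 + 30 + 31 + 31 + 18 = 1148.
The subtraction is earlier − later, so the result is −1148 → -1148.

-1148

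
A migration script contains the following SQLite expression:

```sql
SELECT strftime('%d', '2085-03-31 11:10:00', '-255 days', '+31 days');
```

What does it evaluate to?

19

First apply '-255 days', '+31 days': 2085-03-31 11:10:00 → 2084-08-19 11:10:00.
`%d` extracts the 2-digit day of month: 19.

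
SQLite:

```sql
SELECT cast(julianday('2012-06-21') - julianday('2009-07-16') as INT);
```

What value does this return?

1071

15 days remain in July 2009 after the 16th (31 − 16).
Full months from August 2009 through May 2012 contribute their day counts.
Then 21 days into June 2012.
Total: 15 + 31 + 30 + 31 + 30 + 31 + 31 + 28 + 31 + 30 + 31 + 30 + 31 + 31 + 30 + 31 + 30 + 31 + 31 + 28 + 31 + 30 + 31 + 30 + 31 + 31 + 30 + 31 + 30 + 31 + 31 + 29 + 31 + 30 + 31 + 21 = 1071.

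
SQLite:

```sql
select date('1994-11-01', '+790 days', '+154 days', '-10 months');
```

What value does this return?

Applying '+790 days' to 1994-11-01: counting 790 days forward gives 1996-12-30.
Applying '+154 days' to 1996-12-30: counting 154 days forward gives 1997-06-02.
Adding -10 months to 1997-06-02 gives 1996-08-02.

1996-08-02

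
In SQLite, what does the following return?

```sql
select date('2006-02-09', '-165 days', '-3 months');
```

Applying '-165 days' to 2006-02-09: counting 165 days back gives 2005-08-28.
Adding -3 months to 2005-08-28 gives 2005-05-28.

2005-05-28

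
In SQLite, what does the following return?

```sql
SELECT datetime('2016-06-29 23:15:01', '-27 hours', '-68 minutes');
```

-27 hours from 2016-06-29 23:15:01 is 2016-06-28 20:15:01 (crosses midnight).
68 minutes = 1h 8m; -68 minutes from 2016-06-28 20:15:01 is 2016-06-28 19:07:01.

2016-06-28 19:07:01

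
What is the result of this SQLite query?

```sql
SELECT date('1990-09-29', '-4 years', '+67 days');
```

1986-12-05

Adding -4 years to 1990-09-29 gives 1986-09-29.
Applying '+67 days' to 1986-09-29: counting 67 days forward gives 1986-12-05.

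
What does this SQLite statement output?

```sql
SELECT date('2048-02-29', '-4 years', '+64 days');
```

Adding -4 years to 2048-02-29 gives 2044-02-29.
Applying '+64 days' to 2044-02-29: counting 64 days forward gives 2044-05-03.

2044-05-03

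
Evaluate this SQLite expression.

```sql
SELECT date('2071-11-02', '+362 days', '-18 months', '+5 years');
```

2076-04-29

Applying '+362 days' to 2071-11-02: counting 362 days forward gives 2072-10-29.
Adding -18 months to 2072-10-29 gives 2071-04-29.
Adding +5 years to 2071-04-29 gives 2076-04-29.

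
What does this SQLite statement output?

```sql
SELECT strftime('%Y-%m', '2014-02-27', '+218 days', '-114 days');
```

First apply '+218 days', '-114 days': 2014-02-27 → 2014-06-11.
`%Y-%m` extracts the year-month: 2014-06.

2014-06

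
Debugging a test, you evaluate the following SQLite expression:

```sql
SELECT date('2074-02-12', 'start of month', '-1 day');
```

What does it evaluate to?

2074-01-31

`start of month` rewinds 2074-02-12 to 2074-02-01.
Going back 1 day from 2074-02-01 reaches 2074-01-31 (last day of January, 31 days).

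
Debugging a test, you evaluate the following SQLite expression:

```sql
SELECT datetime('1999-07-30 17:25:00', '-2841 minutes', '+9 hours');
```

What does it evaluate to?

1999-07-29 03:04:00

2841 minutes = 47h 21m; -2841 minutes from 1999-07-30 17:25:00 is 1999-07-28 18:04:00 (crosses midnight).
+9 hours from 1999-07-28 18:04:00 is 1999-07-29 03:04:00 (crosses midnight).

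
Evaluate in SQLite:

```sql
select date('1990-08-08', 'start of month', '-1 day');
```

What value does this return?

1990-07-31

`start of month` rewinds 1990-08-08 to 1990-08-01.
Going back 1 day from 1990-08-01 reaches 1990-07-31 (last day of July, 31 days).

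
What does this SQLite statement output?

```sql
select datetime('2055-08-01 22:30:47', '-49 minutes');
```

2055-08-01 21:41:47

-49 minutes from 2055-08-01 22:30:47 is 2055-08-01 21:41:47.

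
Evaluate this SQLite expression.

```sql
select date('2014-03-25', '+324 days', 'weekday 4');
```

2015-02-12

Applying '+324 days' to 2014-03-25: counting 324 days forward gives 2015-02-12.
`weekday 4` advances to the next Thursday; 2015-02-12 is already a Thursday, so it stays at 2015-02-12.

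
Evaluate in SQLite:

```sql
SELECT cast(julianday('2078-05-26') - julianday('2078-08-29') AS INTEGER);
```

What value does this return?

-95

5 days remain in May 2078 after the 26th (31 − 26).
June 2078: 30 days.
July 2078: 31 days.
Then 29 days into August 2078.
Total: 5 + 30 + 31 + 29 = 95.
The subtraction is earlier − later, so the result is −95 → -95.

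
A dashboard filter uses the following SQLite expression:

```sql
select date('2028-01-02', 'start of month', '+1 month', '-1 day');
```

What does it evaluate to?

2028-01-31

`start of month` rewinds 2028-01-02 to 2028-01-01.
Adding +1 month to 2028-01-01 gives 2028-02-01.
Going back 1 day from 2028-02-01 reaches 2028-01-31 (last day of January, 31 days).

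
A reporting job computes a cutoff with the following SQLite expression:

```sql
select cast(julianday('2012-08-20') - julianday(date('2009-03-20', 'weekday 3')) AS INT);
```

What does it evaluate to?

1244

`weekday 3` advances to the next Wednesday; 2009-03-20 is a Friday, so it moves forward to 2009-03-25.
6 days remain in March 2009 after the 25th (31 − 25).
Full months from April 2009 through July 2012 contribute their day counts.
Then 20 days into August 2012.
Total: 6 + 30 + 31 + 30 + 31 + 31 + 30 + 31 + 30 + 31 + 31 + 28 + 31 + 30 + 31 + 30 + 31 + 31 + 30 + 31 + 30 + 31 + 31 + 28 + 31 + 30 + 31 + 30 + 31 + 31 + 30 + 31 + 30 + 31 + 31 + 29 + 31 + 30 + 31 + 30 + 31 + 20 = 1244.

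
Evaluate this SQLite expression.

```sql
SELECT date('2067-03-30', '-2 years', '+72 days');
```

2065-06-10

Adding -2 years to 2067-03-30 gives 2065-03-30.
Applying '+72 days' to 2065-03-30: counting 72 days forward gives 2065-06-10.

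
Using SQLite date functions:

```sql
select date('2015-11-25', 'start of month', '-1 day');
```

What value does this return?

`start of month` rewinds 2015-11-25 to 2015-11-01.
Going back 1 day from 2015-11-01 reaches 2015-10-31 (last day of October, 31 days).

2015-10-31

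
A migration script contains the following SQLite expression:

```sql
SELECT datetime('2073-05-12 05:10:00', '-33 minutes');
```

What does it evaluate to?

-33 minutes from 2073-05-12 05:10:00 is 2073-05-12 04:37:00.

2073-05-12 04:37:00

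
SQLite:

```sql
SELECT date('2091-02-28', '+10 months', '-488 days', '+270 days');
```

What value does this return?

2091-05-24

Adding +10 months to 2091-02-28 gives 2091-12-28.
Applying '-488 days' to 2091-12-28: counting 488 days back gives 2090-08-27.
Applying '+270 days' to 2090-08-27: counting 270 days forward gives 2091-05-24.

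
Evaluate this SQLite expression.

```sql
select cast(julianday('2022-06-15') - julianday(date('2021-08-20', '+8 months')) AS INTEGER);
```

Adding +8 months to 2021-08-20 gives 2022-04-20.
10 days remain in April 2022 after the 20th (30 − 20).
May 2022: 31 days.
Then 15 days into June 2022.
Total: 10 + 31 + 15 = 56.

56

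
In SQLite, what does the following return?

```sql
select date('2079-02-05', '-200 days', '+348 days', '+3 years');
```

2082-07-03

Applying '-200 days' to 2079-02-05: counting 200 days back gives 2078-07-20.
Applying '+348 days' to 2078-07-20: counting 348 days forward gives 2079-07-03.
Adding +3 years to 2079-07-03 gives 2082-07-03.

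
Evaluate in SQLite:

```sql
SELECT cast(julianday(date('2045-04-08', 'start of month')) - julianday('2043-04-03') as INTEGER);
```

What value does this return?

729

`start of month` rewinds 2045-04-08 to 2045-04-01.
27 days remain in April 2043 after the 3rd (30 − 3).
Full months from May 2043 through March 2045 contribute their day counts.
Then 1 day into April 2045.
Total: 27 + 31 + 30 + 31 + 31 + 30 + 31 + 30 + 31 + 31 + 29 + 31 + 30 + 31 + 30 + 31 + 31 + 30 + 31 + 30 + 31 + 31 + 28 + 31 + 1 = 729.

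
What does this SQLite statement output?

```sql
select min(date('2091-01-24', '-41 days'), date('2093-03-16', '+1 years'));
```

2090-12-14

date('2091-01-24', '-41 days') → 2090-12-14.
date('2093-03-16', '+1 years') → 2094-03-16.
Earlier of the two is 2090-12-14.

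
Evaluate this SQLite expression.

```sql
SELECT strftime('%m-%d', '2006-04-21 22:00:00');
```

`%m-%d` extracts the month-day: 04-21.

04-21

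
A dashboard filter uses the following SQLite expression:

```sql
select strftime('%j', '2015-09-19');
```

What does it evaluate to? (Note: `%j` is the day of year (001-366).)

Day-of-year for 2015-09-19: days since 2015-01-01 inclusive = 262, zero-padded to 262.

262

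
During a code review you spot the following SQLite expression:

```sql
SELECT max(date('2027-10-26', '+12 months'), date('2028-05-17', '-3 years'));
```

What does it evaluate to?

date('2027-10-26', '+12 months') → 2028-10-26.
date('2028-05-17', '-3 years') → 2025-05-17.
Later of the two is 2028-10-26.

2028-10-26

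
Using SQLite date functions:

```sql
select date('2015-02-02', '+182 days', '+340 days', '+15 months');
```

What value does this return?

2017-10-08

Applying '+182 days' to 2015-02-02: counting 182 days forward gives 2015-08-03.
Applying '+340 days' to 2015-08-03: counting 340 days forward gives 2016-07-08.
Adding +15 months to 2016-07-08 gives 2017-10-08.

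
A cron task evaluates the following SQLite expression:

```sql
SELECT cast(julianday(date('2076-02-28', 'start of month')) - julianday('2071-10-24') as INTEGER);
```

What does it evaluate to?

`start of month` rewinds 2076-02-28 to 2076-02-01.
7 days remain in October 2071 after the 24th (31 − 24).
Full months from November 2071 through January 2076 contribute their day counts.
Then 1 day into February 2076.
Total: 7 + 30 + 31 + 31 + 29 + 31 + 30 + 31 + 30 + 31 + 31 + 30 + 31 + 30 + 31 + 31 + 28 + 31 + 30 + 31 + 30 + 31 + 31 + 30 + 31 + 30 + 31 + 31 + 28 + 31 + 30 + 31 + 30 + 31 + 31 + 30 + 31 + 30 + 31 + 31 + 28 + 31 + 30 + 31 + 30 + 31 + 31 + 30 + 31 + 30 + 31 + 31 + 1 = 1561.

1561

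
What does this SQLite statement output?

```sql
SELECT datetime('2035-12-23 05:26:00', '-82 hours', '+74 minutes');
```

2035-12-19 20:40:00

-82 hours from 2035-12-23 05:26:00 is 2035-12-19 19:26:00 (crosses midnight).
74 minutes = 1h 14m; +74 minutes from 2035-12-19 19:26:00 is 2035-12-19 20:40:00.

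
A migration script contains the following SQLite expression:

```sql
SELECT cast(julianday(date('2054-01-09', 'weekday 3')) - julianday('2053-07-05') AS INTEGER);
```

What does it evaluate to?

193

`weekday 3` advances to the next Wednesday; 2054-01-09 is a Friday, so it moves forward to 2054-01-14.
26 days remain in July 2053 after the 5th (31 − 5).
August 2053: 31 days.
September 2053: 30 days.
October 2053: 31 days.
November 2053: 30 days.
December 2053: 31 days.
Then 14 days into January 2054.
Total: 26 + 31 + 30 + 31 + 30 + 31 + 14 = 193.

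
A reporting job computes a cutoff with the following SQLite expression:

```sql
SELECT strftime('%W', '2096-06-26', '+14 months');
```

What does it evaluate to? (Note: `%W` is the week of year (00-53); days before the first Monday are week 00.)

First apply '+14 months': 2096-06-26 → 2097-08-26.
2097-08-26 is a Monday. SQLite's %W counts Mondays since the year started; the result is 34.

34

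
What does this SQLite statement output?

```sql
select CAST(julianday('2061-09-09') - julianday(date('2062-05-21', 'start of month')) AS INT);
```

`start of month` rewinds 2062-05-21 to 2062-05-01.
21 days remain in September 2061 after the 9th (30 − 9).
Full months from October 2061 through April 2062 contribute their day counts.
Then 1 day into May 2062.
Total: 21 + 31 + 30 + 31 + 31 + 28 + 31 + 30 + 1 = 234.
The subtraction is earlier − later, so the result is −234 → -234.

-234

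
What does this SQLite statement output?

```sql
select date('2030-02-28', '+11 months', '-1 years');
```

2030-01-28

Adding +11 months to 2030-02-28 gives 2031-01-28.
Adding -1 year to 2031-01-28 gives 2030-01-28.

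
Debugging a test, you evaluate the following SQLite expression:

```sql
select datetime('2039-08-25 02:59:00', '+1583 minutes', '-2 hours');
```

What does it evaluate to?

2039-08-26 03:22:00

1583 minutes = 26h 23m; +1583 minutes from 2039-08-25 02:59:00 is 2039-08-26 05:22:00 (crosses midnight).
-2 hours from 2039-08-26 05:22:00 is 2039-08-26 03:22:00.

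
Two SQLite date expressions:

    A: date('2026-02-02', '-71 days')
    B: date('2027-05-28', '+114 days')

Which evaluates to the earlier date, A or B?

A = 2025-11-23.
B = 2027-09-19.
A is earlier.

A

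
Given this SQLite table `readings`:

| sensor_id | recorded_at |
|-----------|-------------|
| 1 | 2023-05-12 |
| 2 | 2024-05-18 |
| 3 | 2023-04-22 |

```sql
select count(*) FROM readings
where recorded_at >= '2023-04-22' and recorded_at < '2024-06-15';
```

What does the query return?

3

Rows in [2023-04-22, 2024-06-15): 2023-05-12, 2024-05-18, 2023-04-22 → 3 rows.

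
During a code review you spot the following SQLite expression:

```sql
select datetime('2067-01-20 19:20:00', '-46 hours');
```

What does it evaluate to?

2067-01-18 21:20:00

-46 hours from 2067-01-20 19:20:00 is 2067-01-18 21:20:00 (crosses midnight).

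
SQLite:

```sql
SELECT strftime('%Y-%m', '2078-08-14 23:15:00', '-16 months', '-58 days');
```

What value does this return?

First apply '-16 months', '-58 days': 2078-08-14 23:15:00 → 2077-02-15 23:15:00.
`%Y-%m` extracts the year-month: 2077-02.

2077-02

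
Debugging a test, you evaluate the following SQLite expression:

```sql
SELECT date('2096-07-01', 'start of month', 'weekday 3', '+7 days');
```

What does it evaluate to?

`start of month` rewinds 2096-07-01 to 2096-07-01.
`weekday 3` advances to the next Wednesday; 2096-07-01 is a Sunday, so it moves forward to 2096-07-04.
Advancing 7 more days within July lands on 2096-07-11.

2096-07-11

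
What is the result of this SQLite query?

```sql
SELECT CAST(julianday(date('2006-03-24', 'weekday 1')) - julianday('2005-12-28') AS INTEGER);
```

`weekday 1` advances to the next Monday; 2006-03-24 is a Friday, so it moves forward to 2006-03-27.
3 days remain in December 2005 after the 28th (31 − 28).
January 2006: 31 days.
February 2006: 28 days.
Then 27 days into March 2006.
Total: 3 + 31 + 28 + 27 = 89.

89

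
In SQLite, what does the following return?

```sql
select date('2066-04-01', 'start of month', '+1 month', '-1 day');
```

`start of month` rewinds 2066-04-01 to 2066-04-01.
Adding +1 month to 2066-04-01 gives 2066-05-01.
Going back 1 day from 2066-05-01 reaches 2066-04-30 (last day of April, 30 days).

2066-04-30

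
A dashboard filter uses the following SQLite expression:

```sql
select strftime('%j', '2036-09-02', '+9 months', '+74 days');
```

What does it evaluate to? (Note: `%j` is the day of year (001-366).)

First apply '+9 months', '+74 days': 2036-09-02 → 2037-08-15.
Day-of-year for 2037-08-15: days since 2037-01-01 inclusive = 227, zero-padded to 227.

227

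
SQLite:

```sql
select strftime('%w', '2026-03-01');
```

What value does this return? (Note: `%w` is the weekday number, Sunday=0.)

2026-03-01 is a Sunday; with Sunday=0 that is 0.

0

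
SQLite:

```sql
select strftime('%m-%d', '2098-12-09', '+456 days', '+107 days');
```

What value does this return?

06-25

First apply '+456 days', '+107 days': 2098-12-09 → 2100-06-25.
`%m-%d` extracts the month-day: 06-25.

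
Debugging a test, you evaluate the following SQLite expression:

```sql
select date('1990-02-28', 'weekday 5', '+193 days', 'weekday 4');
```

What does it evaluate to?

`weekday 5` advances to the next Friday; 1990-02-28 is a Wednesday, so it moves forward to 1990-03-02.
Applying '+193 days' to 1990-03-02: counting 193 days forward gives 1990-09-11.
`weekday 4` advances to the next Thursday; 1990-09-11 is a Tuesday, so it moves forward to 1990-09-13.

1990-09-13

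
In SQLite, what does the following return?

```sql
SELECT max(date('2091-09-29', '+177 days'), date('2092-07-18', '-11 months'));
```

2092-03-24

date('2091-09-29', '+177 days') → 2092-03-24.
date('2092-07-18', '-11 months') → 2091-08-18.
Later of the two is 2092-03-24.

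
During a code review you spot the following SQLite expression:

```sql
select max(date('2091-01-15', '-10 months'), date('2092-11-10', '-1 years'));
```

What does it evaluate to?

date('2091-01-15', '-10 months') → 2090-03-15.
date('2092-11-10', '-1 years') → 2091-11-10.
Later of the two is 2091-11-10.

2091-11-10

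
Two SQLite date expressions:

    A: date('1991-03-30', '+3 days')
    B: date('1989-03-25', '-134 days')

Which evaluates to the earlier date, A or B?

A = 1991-04-02.
B = 1988-11-11.
B is earlier.

B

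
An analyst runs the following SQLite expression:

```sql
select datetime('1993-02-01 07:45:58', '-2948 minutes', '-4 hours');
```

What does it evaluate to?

1993-01-30 02:37:58

2948 minutes = 49h 8m; -2948 minutes from 1993-02-01 07:45:58 is 1993-01-30 06:37:58 (crosses midnight).
-4 hours from 1993-01-30 06:37:58 is 1993-01-30 02:37:58.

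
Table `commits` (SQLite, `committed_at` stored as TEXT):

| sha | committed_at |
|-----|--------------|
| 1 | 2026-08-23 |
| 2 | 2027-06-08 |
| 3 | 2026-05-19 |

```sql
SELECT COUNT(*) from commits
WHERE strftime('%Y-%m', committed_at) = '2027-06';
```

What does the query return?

1

Rows with year-month 2027-06: 2027-06-08 → 1.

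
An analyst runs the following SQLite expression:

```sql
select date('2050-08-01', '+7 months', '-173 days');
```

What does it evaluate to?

Adding +7 months to 2050-08-01 gives 2051-03-01.
Applying '-173 days' to 2051-03-01: counting 173 days back gives 2050-09-09.

2050-09-09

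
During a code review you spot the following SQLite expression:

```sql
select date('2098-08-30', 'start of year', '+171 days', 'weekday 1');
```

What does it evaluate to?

2098-06-23

`start of year` rewinds 2098-08-30 to 2098-01-01.
Applying '+171 days' to 2098-01-01: counting 171 days forward gives 2098-06-21.
`weekday 1` advances to the next Monday; 2098-06-21 is a Saturday, so it moves forward to 2098-06-23.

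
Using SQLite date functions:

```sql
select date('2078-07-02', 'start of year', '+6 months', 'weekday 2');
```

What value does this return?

2078-07-05

`start of year` rewinds 2078-07-02 to 2078-01-01.
Adding +6 months to 2078-01-01 gives 2078-07-01.
`weekday 2` advances to the next Tuesday; 2078-07-01 is a Friday, so it moves forward to 2078-07-05.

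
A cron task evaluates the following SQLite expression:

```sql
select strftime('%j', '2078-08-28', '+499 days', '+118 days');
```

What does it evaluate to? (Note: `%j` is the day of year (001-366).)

127

First apply '+499 days', '+118 days': 2078-08-28 → 2080-05-06.
Day-of-year for 2080-05-06: days since 2080-01-01 inclusive = 127, zero-padded to 127.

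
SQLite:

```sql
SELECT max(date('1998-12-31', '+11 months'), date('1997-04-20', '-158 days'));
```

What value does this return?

1999-12-01

date('1998-12-31', '+11 months') → 1999-12-01.
date('1997-04-20', '-158 days') → 1996-11-13.
Later of the two is 1999-12-01.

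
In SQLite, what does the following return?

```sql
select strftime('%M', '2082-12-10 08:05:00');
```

05

`%M` extracts the 2-digit minute: 05.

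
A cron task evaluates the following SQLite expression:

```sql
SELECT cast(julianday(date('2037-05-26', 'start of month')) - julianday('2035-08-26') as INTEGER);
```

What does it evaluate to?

614

`start of month` rewinds 2037-05-26 to 2037-05-01.
5 days remain in August 2035 after the 26th (31 − 26).
Full months from September 2035 through April 2037 contribute their day counts.
Then 1 day into May 2037.
Total: 5 + 30 + 31 + 30 + 31 + 31 + 29 + 31 + 30 + 31 + 30 + 31 + 31 + 30 + 31 + 30 + 31 + 31 + 28 + 31 + 30 + 1 = 614.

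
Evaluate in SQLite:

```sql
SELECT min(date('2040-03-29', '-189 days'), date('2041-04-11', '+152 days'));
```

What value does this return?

2039-09-22

date('2040-03-29', '-189 days') → 2039-09-22.
date('2041-04-11', '+152 days') → 2041-09-10.
Earlier of the two is 2039-09-22.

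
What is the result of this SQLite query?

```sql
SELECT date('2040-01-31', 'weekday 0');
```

`weekday 0` advances to the next Sunday; 2040-01-31 is a Tuesday, so it moves forward to 2040-02-05.

2040-02-05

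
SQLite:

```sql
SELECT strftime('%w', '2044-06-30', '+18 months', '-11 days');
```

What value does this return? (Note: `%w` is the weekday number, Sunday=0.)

First apply '+18 months', '-11 days': 2044-06-30 → 2045-12-19.
2045-12-19 is a Tuesday; with Sunday=0 that is 2.

2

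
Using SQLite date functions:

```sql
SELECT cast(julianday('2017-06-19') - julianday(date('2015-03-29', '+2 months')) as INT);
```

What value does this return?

752

Adding +2 months to 2015-03-29 gives 2015-05-29.
2 days remain in May 2015 after the 29th (31 − 29).
Full months from June 2015 through May 2017 contribute their day counts.
Then 19 days into June 2017.
Total: 2 + 30 + 31 + 31 + 30 + 31 + 30 + 31 + 31 + 29 + 31 + 30 + 31 + 30 + 31 + 31 + 30 + 31 + 30 + 31 + 31 + 28 + 31 + 30 + 31 + 19 = 752.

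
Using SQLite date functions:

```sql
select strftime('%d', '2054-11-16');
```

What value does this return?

`%d` extracts the 2-digit day of month: 16.

16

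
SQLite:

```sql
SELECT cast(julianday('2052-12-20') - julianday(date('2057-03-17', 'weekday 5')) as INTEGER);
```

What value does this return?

`weekday 5` advances to the next Friday; 2057-03-17 is a Saturday, so it moves forward to 2057-03-23.
11 days remain in December 2052 after the 20th (31 − 20).
Full months from January 2053 through February 2057 contribute their day counts.
Then 23 days into March 2057.
Total: 11 + 31 + 28 + 31 + 30 + 31 + 30 + 31 + 31 + 30 + 31 + 30 + 31 + 31 + 28 + 31 + 30 + 31 + 30 + 31 + 31 + 30 + 31 + 30 + 31 + 31 + 28 + 31 + 30 + 31 + 30 + 31 + 31 + 30 + 31 + 30 + 31 + 31 + 29 + 31 + 30 + 31 + 30 + 31 + 31 + 30 + 31 + 30 + 31 + 31 + 28 + 23 = 1554.
The subtraction is earlier − later, so the result is −1554 → -1554.

-1554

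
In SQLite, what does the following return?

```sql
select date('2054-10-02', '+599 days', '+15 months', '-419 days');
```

2056-06-30

Applying '+599 days' to 2054-10-02: counting 599 days forward gives 2056-05-23.
Adding +15 months to 2056-05-23 gives 2057-08-23.
Applying '-419 days' to 2057-08-23: counting 419 days back gives 2056-06-30.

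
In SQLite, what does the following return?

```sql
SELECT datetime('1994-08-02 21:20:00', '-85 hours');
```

-85 hours from 1994-08-02 21:20:00 is 1994-07-30 08:20:00 (crosses midnight).

1994-07-30 08:20:00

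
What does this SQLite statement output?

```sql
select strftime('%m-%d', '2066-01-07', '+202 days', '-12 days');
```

07-16

First apply '+202 days', '-12 days': 2066-01-07 → 2066-07-16.
`%m-%d` extracts the month-day: 07-16.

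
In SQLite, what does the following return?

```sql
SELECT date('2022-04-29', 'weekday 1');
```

2022-05-02

`weekday 1` advances to the next Monday; 2022-04-29 is a Friday, so it moves forward to 2022-05-02.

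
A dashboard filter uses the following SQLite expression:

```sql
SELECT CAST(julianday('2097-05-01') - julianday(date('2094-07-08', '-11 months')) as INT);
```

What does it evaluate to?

1362

Adding -11 months to 2094-07-08 gives 2093-08-08.
23 days remain in August 2093 after the 8th (31 − 8).
Full months from September 2093 through April 2097 contribute their day counts.
Then 1 day into May 2097.
Total: 23 + 30 + 31 + 30 + 31 + 31 + 28 + 31 + 30 + 31 + 30 + 31 + 31 + 30 + 31 + 30 + 31 + 31 + 28 + 31 + 30 + 31 + 30 + 31 + 31 + 30 + 31 + 30 + 31 + 31 + 29 + 31 + 30 + 31 + 30 + 31 + 31 + 30 + 31 + 30 + 31 + 31 + 28 + 31 + 30 + 1 = 1362.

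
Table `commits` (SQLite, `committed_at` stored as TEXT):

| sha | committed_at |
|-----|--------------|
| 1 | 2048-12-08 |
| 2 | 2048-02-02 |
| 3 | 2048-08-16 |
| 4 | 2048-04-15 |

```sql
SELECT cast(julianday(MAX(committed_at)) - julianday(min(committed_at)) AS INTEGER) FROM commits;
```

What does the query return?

310

MIN = 2048-02-02, MAX = 2048-12-08.
27 days remain in February 2048 after the 2nd (29 − 2).
Full months from March 2048 through November 2048 contribute their day counts.
Then 8 days into December 2048.
Total: 27 + 31 + 30 + 31 + 30 + 31 + 31 + 30 + 31 + 30 + 8 = 310.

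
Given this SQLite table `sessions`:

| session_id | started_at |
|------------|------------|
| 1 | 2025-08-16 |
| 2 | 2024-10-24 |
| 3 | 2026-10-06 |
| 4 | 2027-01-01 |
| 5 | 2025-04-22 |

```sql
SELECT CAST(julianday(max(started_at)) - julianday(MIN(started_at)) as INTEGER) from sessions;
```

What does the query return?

MIN = 2024-10-24, MAX = 2027-01-01.
7 days remain in October 2024 after the 24th (31 − 24).
Full months from November 2024 through December 2026 contribute their day counts.
Then 1 day into January 2027.
Total: 7 + 30 + 31 + 31 + 28 + 31 + 30 + 31 + 30 + 31 + 31 + 30 + 31 + 30 + 31 + 31 + 28 + 31 + 30 + 31 + 30 + 31 + 31 + 30 + 31 + 30 + 31 + 1 = 799.

799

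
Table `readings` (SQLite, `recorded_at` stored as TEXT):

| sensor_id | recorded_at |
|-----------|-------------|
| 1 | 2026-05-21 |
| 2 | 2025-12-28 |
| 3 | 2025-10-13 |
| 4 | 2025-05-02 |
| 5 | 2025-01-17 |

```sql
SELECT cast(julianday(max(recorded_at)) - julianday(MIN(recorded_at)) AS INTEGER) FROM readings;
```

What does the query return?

MIN = 2025-01-17, MAX = 2026-05-21.
14 days remain in January 2025 after the 17th (31 − 17).
Full months from February 2025 through April 2026 contribute their day counts.
Then 21 days into May 2026.
Total: 14 + 28 + 31 + 30 + 31 + 30 + 31 + 31 + 30 + 31 + 30 + 31 + 31 + 28 + 31 + 30 + 21 = 489.

489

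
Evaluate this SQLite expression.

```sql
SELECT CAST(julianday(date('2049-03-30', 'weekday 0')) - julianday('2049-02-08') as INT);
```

`weekday 0` advances to the next Sunday; 2049-03-30 is a Tuesday, so it moves forward to 2049-04-04.
20 days remain in February 2049 after the 8th (28 − 8).
March 2049: 31 days.
Then 4 days into April 2049.
Total: 20 + 31 + 4 = 55.

55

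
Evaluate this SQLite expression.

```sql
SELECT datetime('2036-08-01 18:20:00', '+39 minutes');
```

2036-08-01 18:59:00

+39 minutes from 2036-08-01 18:20:00 is 2036-08-01 18:59:00.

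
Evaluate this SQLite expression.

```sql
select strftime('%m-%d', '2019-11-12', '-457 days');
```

First apply '-457 days': 2019-11-12 → 2018-08-12.
`%m-%d` extracts the month-day: 08-12.

08-12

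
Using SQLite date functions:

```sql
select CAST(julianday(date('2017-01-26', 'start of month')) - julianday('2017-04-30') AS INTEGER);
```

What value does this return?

`start of month` rewinds 2017-01-26 to 2017-01-01.
30 days remain in January 2017 after the 1st (31 − 1).
February 2017: 28 days.
March 2017: 31 days.
Then 30 days into April 2017.
Total: 30 + 28 + 31 + 30 = 119.
The subtraction is earlier − later, so the result is −119 → -119.

-119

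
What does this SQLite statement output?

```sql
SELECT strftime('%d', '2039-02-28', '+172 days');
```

19

First apply '+172 days': 2039-02-28 → 2039-08-19.
`%d` extracts the 2-digit day of month: 19.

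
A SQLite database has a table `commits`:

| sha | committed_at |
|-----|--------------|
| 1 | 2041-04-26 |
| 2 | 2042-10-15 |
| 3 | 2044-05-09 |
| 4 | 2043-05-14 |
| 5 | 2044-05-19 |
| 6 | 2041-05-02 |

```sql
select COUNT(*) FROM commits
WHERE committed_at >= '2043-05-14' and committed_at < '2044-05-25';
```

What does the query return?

3

Rows in [2043-05-14, 2044-05-25): 2044-05-09, 2043-05-14, 2044-05-19 → 3 rows.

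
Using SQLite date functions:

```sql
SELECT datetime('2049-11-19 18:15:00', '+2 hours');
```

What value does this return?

2049-11-19 20:15:00

+2 hours from 2049-11-19 18:15:00 is 2049-11-19 20:15:00.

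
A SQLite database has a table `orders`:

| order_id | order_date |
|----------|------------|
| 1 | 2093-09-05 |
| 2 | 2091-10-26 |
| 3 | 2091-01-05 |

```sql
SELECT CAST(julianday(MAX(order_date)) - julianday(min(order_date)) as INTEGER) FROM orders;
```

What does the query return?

974

MIN = 2091-01-05, MAX = 2093-09-05.
26 days remain in January 2091 after the 5th (31 − 5).
Full months from February 2091 through August 2093 contribute their day counts.
Then 5 days into September 2093.
Total: 26 + 28 + 31 + 30 + 31 + 30 + 31 + 31 + 30 + 31 + 30 + 31 + 31 + 29 + 31 + 30 + 31 + 30 + 31 + 31 + 30 + 31 + 30 + 31 + 31 + 28 + 31 + 30 + 31 + 30 + 31 + 31 + 5 = 974.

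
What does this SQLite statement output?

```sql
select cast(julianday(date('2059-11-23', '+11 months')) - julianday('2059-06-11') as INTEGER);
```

500

Adding +11 months to 2059-11-23 gives 2060-10-23.
19 days remain in June 2059 after the 11th (30 − 11).
Full months from July 2059 through September 2060 contribute their day counts.
Then 23 days into October 2060.
Total: 19 + 31 + 31 + 30 + 31 + 30 + 31 + 31 + 29 + 31 + 30 + 31 + 30 + 31 + 31 + 30 + 23 = 500.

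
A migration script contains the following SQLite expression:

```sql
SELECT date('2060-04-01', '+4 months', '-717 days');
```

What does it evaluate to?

2058-08-15

Adding +4 months to 2060-04-01 gives 2060-08-01.
Applying '-717 days' to 2060-08-01: counting 717 days back gives 2058-08-15.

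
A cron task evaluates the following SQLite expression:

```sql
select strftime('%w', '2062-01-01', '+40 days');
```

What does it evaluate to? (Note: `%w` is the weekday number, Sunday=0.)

5

First apply '+40 days': 2062-01-01 → 2062-02-10.
2062-02-10 is a Friday; with Sunday=0 that is 5.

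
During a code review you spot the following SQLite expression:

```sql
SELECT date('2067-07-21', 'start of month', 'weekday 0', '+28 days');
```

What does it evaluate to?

2067-07-31

`start of month` rewinds 2067-07-21 to 2067-07-01.
`weekday 0` advances to the next Sunday; 2067-07-01 is a Friday, so it moves forward to 2067-07-03.
Advancing 28 more days within July lands on 2067-07-31.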